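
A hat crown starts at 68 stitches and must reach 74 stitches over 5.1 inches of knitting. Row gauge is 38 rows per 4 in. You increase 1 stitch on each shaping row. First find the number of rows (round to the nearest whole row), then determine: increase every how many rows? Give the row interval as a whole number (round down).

Increase every 8th row.

Rows = 5.1 × 9.5 = 48.4 → 48 rows.
Stitches to add: 6 → 6 shaping rows (at 1 st each).
48 / 6 = 8.00 → every 8 rows.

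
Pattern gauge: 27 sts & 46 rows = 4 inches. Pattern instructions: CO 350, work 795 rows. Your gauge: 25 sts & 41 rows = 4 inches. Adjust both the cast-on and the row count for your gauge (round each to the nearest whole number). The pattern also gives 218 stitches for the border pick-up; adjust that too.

Stitches: 350 × 25/27 = 324.07 → 324.
Rows: 795 × 41/46 = 708.59 → 709.
border pick-up: 218 × 25/27 = 201.85 → 202.

Cast on 324 stitches; work 709 rows; border pick-up 202 stitches.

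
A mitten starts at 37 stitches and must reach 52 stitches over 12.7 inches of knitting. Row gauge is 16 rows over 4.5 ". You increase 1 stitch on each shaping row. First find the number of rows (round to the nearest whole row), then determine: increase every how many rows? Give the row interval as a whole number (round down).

Increase every 3rd row.

Rows = 12.7 × 3.556 = 45.2 → 45 rows.
Stitches to add: 15 → 15 shaping rows (at 1 st each).
45 / 15 = 3.00 → every 3 rows.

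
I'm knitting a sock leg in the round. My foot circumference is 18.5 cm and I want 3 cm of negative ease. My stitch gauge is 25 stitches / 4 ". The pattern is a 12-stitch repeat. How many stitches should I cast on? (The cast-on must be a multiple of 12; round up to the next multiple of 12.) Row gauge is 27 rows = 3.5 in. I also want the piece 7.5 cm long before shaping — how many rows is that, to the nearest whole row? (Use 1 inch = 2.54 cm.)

Cast on 48 stitches; work 23 rows.

Finished = 18.5 − 3 = 15.5 cm.
15.5 cm × 1/2.54 = 6.10 inches.
25/4 = 6.25 sts per in; 6.10 × 6.25 = 38.14 sts.
Next multiple of 12 → 48.
7.5 cm = 2.95 inches; × 7.714 = 22.78 → 23 rows.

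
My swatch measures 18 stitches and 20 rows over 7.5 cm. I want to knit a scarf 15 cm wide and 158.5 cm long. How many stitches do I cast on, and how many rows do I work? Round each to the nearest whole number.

Cast on 36 stitches and work 423 rows.

Stitch gauge = 18/7.5 = 2.4 sts/cm; 15 × 2.4 = 36.00 → 36 sts.
Row gauge = 20/7.5 = 2.667 rows/cm; 158.5 × 2.667 = 422.67 → 423 rows.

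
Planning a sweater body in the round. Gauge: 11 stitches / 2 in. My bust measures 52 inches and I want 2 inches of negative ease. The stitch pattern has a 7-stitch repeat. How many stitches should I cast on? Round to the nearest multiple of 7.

Finished = 52 − 2 = 50 inches.
11 / 2 = 5.5 sts/in.
50 × 5.5 = 275.00 sts.
Nearest multiple of 7: 273.

Cast on 273 stitches.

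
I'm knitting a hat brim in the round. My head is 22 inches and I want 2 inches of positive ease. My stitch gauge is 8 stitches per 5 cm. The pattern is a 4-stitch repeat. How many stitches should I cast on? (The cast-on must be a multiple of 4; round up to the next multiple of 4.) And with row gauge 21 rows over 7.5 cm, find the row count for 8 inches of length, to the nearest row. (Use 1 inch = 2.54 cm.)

Cast on 100 stitches; work 57 rows.

Finished = 22 + 2 = 24 inches.
24 inches × 2.54 = 60.96 cm.
8/5 = 1.6 sts per cm; 60.96 × 1.6 = 97.54 sts.
Next multiple of 4 → 100.
8 inches = 20.32 cm; × 2.8 = 56.90 → 57 rows.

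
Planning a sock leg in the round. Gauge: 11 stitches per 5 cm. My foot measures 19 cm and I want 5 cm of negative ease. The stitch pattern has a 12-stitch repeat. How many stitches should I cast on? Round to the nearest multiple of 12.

Finished = 19 − 5 = 14 cm.
11 / 5 = 2.2 sts/cm.
14 × 2.2 = 30.80 sts.
Nearest multiple of 12: 36.

36 stitches.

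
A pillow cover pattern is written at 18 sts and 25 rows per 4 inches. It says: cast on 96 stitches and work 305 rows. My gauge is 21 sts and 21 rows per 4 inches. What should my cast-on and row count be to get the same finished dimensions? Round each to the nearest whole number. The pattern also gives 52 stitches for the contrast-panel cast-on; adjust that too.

Stitches: 96 × 21/18 = 112.00 → 112.
Rows: 305 × 21/25 = 256.20 → 256.
contrast-panel cast-on: 52 × 21/18 = 60.67 → 61.

Cast on 112 stitches; work 256 rows; contrast-panel cast-on 61 stitches.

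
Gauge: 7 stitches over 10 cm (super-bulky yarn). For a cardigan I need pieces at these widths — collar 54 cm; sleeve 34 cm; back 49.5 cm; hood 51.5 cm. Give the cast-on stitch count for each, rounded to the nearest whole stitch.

Rate = 7/10 = 0.7 sts per cm.
collar: 54 × 0.7 = 37.80 → 38.
sleeve: 34 × 0.7 = 23.80 → 24.
back: 49.5 × 0.7 = 34.65 → 35.
hood: 51.5 × 0.7 = 36.05 → 36.

collar 38; sleeve 24; back 35; hood 36.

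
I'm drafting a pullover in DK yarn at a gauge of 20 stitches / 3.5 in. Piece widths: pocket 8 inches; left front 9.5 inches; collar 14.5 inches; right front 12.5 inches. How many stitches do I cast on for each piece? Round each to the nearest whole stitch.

Rate = 20/3.5 = 5.714 sts per in.
pocket: 8 × 5.714 = 45.71 → 46.
left front: 9.5 × 5.714 = 54.29 → 54.
collar: 14.5 × 5.714 = 82.86 → 83.
right front: 12.5 × 5.714 = 71.43 → 71.

pocket 46; left front 54; collar 83; right front 71.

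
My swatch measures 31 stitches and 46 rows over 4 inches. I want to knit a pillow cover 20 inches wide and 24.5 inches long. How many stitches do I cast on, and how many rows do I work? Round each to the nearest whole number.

Stitch gauge = 31/4 = 7.75 sts/in; 20 × 7.75 = 155.00 → 155 sts.
Row gauge = 46/4 = 11.5 rows/in; 24.5 × 11.5 = 281.75 → 282 rows.

Cast on 155 stitches and work 282 rows.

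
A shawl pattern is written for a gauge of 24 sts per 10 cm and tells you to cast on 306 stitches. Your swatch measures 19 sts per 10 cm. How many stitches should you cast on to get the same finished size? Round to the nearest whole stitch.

Scale factor = 19 / 24 = 0.792.
306 × 19 / 24 = 242.25 sts.
→ 242 sts.

Cast on 242 stitches.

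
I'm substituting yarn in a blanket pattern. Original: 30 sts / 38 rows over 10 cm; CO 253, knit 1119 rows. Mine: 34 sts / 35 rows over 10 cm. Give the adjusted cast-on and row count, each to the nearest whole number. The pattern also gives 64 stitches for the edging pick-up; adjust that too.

Cast on 287 stitches; work 1031 rows; edging pick-up 73 stitches.

Stitches: 253 × 34/30 = 286.73 → 287.
Rows: 1119 × 35/38 = 1030.66 → 1031.
edging pick-up: 64 × 34/30 = 72.53 → 73.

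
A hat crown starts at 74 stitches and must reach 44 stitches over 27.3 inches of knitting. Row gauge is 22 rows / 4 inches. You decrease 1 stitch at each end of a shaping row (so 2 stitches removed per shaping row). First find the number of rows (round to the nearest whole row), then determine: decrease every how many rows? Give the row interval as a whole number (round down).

Decrease every 10th row.

Rows = 27.3 × 5.5 = 150.2 → 150 rows.
Stitches to remove: 30 → 15 shaping rows (at 2 st each).
150 / 15 = 10.00 → every 10 rows.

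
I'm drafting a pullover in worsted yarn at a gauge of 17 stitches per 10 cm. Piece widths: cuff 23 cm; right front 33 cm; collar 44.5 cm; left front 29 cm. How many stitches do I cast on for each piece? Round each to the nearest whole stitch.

Rate = 17/10 = 1.7 sts per cm.
cuff: 23 × 1.7 = 39.10 → 39.
right front: 33 × 1.7 = 56.10 → 56.
collar: 44.5 × 1.7 = 75.65 → 76.
left front: 29 × 1.7 = 49.30 → 49.

cuff 39; right front 56; collar 76; left front 49.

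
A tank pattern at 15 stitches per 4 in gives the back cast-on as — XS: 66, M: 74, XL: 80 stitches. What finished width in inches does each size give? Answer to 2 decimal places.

XS 17.60 inches; M 19.73 inches; XL 21.33 inches.

15/4 = 3.75 sts per in.
XS: 66 / 3.75 = 17.600 → 17.60 in.
M: 74 / 3.75 = 19.733 → 19.73 in.
XL: 80 / 3.75 = 21.333 → 21.33 in.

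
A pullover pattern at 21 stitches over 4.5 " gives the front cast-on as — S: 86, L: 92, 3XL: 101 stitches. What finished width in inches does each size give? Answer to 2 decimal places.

S 18.43 inches; L 19.71 inches; 3XL 21.64 inches.

21/4.5 = 4.667 sts per in.
S: 86 / 4.667 = 18.429 → 18.43 in.
L: 92 / 4.667 = 19.714 → 19.71 in.
3XL: 101 / 4.667 = 21.643 → 21.64 in.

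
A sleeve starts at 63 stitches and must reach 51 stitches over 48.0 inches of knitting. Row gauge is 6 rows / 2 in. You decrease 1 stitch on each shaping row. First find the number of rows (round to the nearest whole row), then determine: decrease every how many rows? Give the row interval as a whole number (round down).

Decrease every 12th row.

Rows = 48.0 × 3 = 144.0 → 144 rows.
Stitches to remove: 12 → 12 shaping rows (at 1 st each).
144 / 12 = 12.00 → every 12 rows.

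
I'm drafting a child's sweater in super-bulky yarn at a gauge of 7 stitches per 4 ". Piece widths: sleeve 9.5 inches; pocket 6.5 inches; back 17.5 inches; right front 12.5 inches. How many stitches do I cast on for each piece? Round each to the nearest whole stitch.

Rate = 7/4 = 1.75 sts per in.
sleeve: 9.5 × 1.75 = 16.62 → 17.
pocket: 6.5 × 1.75 = 11.38 → 11.
back: 17.5 × 1.75 = 30.62 → 31.
right front: 12.5 × 1.75 = 21.88 → 22.

sleeve 17; pocket 11; back 31; right front 22.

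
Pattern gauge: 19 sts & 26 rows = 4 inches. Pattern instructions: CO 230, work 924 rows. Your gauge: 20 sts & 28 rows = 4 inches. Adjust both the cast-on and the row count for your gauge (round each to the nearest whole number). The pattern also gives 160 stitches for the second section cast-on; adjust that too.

Stitches: 230 × 20/19 = 242.11 → 242.
Rows: 924 × 28/26 = 995.08 → 995.
second section cast-on: 160 × 20/19 = 168.42 → 168.

Cast on 242 stitches; work 995 rows; second section cast-on 168 stitches.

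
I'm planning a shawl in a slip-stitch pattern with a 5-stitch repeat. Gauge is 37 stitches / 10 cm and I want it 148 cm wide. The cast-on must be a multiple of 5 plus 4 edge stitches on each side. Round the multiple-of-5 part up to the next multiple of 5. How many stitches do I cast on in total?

37 / 10 = 3.7 sts per cm.
148 × 3.7 = 547.60 sts.
Less 8 edge sts → 539.60 for the repeat.
Next multiple of 5: 540.
Add back 8 edge sts → 548.

CO 548 sts.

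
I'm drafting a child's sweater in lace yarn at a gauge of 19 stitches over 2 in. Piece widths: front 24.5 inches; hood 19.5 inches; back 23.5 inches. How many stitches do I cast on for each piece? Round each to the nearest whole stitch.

front 233; hood 185; back 223.

Rate = 19/2 = 9.5 sts per in.
front: 24.5 × 9.5 = 232.75 → 233.
hood: 19.5 × 9.5 = 185.25 → 185.
back: 23.5 × 9.5 = 223.25 → 223.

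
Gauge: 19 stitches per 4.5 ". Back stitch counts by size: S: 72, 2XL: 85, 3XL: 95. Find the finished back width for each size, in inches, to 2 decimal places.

19/4.5 = 4.222 sts per in.
S: 72 / 4.222 = 17.053 → 17.05 in.
2XL: 85 / 4.222 = 20.132 → 20.13 in.
3XL: 95 / 4.222 = 22.500 → 22.50 in.

S 17.05 inches; 2XL 20.13 inches; 3XL 22.50 inches.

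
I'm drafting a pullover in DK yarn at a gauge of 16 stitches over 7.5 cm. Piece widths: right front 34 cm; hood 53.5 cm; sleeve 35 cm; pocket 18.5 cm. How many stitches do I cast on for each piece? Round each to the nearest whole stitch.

Rate = 16/7.5 = 2.133 sts per cm.
right front: 34 × 2.133 = 72.53 → 73.
hood: 53.5 × 2.133 = 114.13 → 114.
sleeve: 35 × 2.133 = 74.67 → 75.
pocket: 18.5 × 2.133 = 39.47 → 39.

right front 73; hood 114; sleeve 75; pocket 39.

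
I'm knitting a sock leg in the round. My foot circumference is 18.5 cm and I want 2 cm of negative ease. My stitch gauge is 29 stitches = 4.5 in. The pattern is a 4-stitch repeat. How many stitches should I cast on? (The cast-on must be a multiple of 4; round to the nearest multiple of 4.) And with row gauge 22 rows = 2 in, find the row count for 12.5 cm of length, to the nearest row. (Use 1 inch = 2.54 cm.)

Cast on 40 stitches; work 54 rows.

Finished = 18.5 − 2 = 16.5 cm.
16.5 cm × 1/2.54 = 6.50 inches.
29/4.5 = 6.444 sts per in; 6.50 × 6.444 = 41.86 sts.
Nearest multiple of 4 → 40.
12.5 cm = 4.92 inches; × 11 = 54.13 → 54 rows.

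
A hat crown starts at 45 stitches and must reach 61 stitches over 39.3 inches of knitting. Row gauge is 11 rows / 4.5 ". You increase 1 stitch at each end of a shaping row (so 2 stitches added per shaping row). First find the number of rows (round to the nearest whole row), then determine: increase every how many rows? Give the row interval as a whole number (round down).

Rows = 39.3 × 2.444 = 96.1 → 96 rows.
Stitches to add: 16 → 8 shaping rows (at 2 st each).
96 / 8 = 12.00 → every 12 rows.

Increase every 12th row.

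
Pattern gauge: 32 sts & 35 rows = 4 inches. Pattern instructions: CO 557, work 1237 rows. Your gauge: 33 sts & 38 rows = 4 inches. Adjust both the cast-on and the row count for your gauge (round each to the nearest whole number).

Stitches: 557 × 33/32 = 574.41 → 574.
Rows: 1237 × 38/35 = 1343.03 → 1343.

Cast on 574 stitches; work 1343 rows.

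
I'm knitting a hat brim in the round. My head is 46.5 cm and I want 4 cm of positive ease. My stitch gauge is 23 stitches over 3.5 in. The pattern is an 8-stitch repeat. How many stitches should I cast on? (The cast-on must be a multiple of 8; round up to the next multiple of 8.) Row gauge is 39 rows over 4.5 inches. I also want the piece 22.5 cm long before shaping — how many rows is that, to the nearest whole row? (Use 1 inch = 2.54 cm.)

Cast on 136 stitches; work 77 rows.

Finished = 46.5 + 4 = 50.5 cm.
50.5 cm × 1/2.54 = 19.88 inches.
23/3.5 = 6.571 sts per in; 19.88 × 6.571 = 130.65 sts.
Next multiple of 8 → 136.
22.5 cm = 8.86 inches; × 8.667 = 76.77 → 77 rows.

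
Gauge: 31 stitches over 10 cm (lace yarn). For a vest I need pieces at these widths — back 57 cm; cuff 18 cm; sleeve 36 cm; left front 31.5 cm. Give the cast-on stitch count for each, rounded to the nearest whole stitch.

back 177; cuff 56; sleeve 112; left front 98.

Rate = 31/10 = 3.1 sts per cm.
back: 57 × 3.1 = 176.70 → 177.
cuff: 18 × 3.1 = 55.80 → 56.
sleeve: 36 × 3.1 = 111.60 → 112.
left front: 31.5 × 3.1 = 97.65 → 98.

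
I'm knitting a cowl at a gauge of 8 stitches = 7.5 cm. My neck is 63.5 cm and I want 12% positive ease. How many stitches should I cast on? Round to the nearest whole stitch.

Finished = 63.5 × 1.12 = 71.12 cm.
8 / 7.5 = 1.067 sts per cm.
71.12 × 1.067 = 75.86 sts.
→ 76 sts.

Cast on 76 stitches.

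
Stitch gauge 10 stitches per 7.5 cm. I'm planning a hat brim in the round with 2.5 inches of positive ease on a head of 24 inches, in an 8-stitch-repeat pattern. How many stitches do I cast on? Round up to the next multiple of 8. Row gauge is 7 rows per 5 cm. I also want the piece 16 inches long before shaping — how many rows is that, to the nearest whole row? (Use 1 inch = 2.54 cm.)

Finished = 24 + 2.5 = 26.5 inches.
26.5 inches × 2.54 = 67.31 cm.
10/7.5 = 1.333 sts per cm; 67.31 × 1.333 = 89.75 sts.
Next multiple of 8 → 96.
16 inches = 40.64 cm; × 1.4 = 56.90 → 57 rows.

Cast on 96 stitches; work 57 rows.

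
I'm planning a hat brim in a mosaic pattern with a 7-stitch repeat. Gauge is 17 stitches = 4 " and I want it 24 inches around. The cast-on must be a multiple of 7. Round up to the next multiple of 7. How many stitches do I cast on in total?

17 / 4 = 4.25 sts per inch.
24 × 4.25 = 102.00 sts.
Next multiple of 7: 105.

Cast on 105 stitches.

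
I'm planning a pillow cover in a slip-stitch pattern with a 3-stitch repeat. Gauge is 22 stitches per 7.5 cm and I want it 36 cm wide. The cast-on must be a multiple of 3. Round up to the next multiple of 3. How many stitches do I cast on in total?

22 / 7.5 = 2.933 sts per cm.
36 × 2.933 = 105.60 sts.
Next multiple of 3: 108.

Cast on 108 stitches.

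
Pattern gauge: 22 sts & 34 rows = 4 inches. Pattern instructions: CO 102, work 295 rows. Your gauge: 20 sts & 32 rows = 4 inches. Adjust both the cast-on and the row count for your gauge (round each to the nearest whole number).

Cast on 93 stitches; work 278 rows.

Stitches: 102 × 20/22 = 92.73 → 93.
Rows: 295 × 32/34 = 277.65 → 278.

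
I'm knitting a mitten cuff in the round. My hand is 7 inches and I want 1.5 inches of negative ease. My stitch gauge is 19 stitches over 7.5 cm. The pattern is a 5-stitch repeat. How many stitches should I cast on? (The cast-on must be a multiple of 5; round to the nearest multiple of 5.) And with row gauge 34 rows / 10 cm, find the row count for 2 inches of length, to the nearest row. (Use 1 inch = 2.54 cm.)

Finished = 7 − 1.5 = 5.5 inches.
5.5 inches × 2.54 = 13.97 cm.
19/7.5 = 2.533 sts per cm; 13.97 × 2.533 = 35.39 sts.
Nearest multiple of 5 → 35.
2 inches = 5.08 cm; × 3.4 = 17.27 → 17 rows.

Cast on 35 stitches; work 17 rows.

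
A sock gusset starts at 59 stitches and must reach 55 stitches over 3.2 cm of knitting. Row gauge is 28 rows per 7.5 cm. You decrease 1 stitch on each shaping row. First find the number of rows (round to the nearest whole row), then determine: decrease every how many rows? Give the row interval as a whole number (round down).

Rows = 3.2 × 3.733 = 11.9 → 12 rows.
Stitches to remove: 4 → 4 shaping rows (at 1 st each).
12 / 4 = 3.00 → every 3 rows.

Decrease every 3rd row.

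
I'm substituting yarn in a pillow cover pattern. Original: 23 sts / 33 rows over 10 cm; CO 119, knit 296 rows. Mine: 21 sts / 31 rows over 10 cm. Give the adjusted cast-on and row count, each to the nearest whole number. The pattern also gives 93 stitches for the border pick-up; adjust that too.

Cast on 109 stitches; work 278 rows; border pick-up 85 stitches.

Stitches: 119 × 21/23 = 108.65 → 109.
Rows: 296 × 31/33 = 278.06 → 278.
border pick-up: 93 × 21/23 = 84.91 → 85.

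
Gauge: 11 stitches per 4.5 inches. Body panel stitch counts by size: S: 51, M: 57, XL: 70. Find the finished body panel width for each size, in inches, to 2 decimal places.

11/4.5 = 2.444 sts per in.
S: 51 / 2.444 = 20.864 → 20.86 in.
M: 57 / 2.444 = 23.318 → 23.32 in.
XL: 70 / 2.444 = 28.636 → 28.64 in.

S 20.86 inches; M 23.32 inches; XL 28.64 inches.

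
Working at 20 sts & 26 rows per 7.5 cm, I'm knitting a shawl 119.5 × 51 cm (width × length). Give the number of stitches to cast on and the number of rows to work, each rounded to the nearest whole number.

Stitch gauge = 20/7.5 = 2.667 sts/cm; 119.5 × 2.667 = 318.67 → 319 sts.
Row gauge = 26/7.5 = 3.467 rows/cm; 51 × 3.467 = 176.80 → 177 rows.

Cast on 319 stitches and work 177 rows.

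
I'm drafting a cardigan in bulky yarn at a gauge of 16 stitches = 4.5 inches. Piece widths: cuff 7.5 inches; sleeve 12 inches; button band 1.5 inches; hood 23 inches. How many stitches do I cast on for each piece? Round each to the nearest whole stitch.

cuff 27; sleeve 43; button band 5; hood 82.

Rate = 16/4.5 = 3.556 sts per in.
cuff: 7.5 × 3.556 = 26.67 → 27.
sleeve: 12 × 3.556 = 42.67 → 43.
button band: 1.5 × 3.556 = 5.33 → 5.
hood: 23 × 3.556 = 81.78 → 82.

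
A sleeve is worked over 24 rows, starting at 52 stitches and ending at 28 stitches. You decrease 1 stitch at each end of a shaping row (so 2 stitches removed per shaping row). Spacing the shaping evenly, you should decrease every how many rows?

Decrease every 2nd row.

Stitches to remove: |28 − 52| = 24.
Shaping rows needed: 24 / 2 = 12.
24 rows / 12 = every 2 rows.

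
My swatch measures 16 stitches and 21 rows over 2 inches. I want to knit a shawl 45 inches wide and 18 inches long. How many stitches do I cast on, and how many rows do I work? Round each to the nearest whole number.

Stitch gauge = 16/2 = 8 sts/in; 45 × 8 = 360.00 → 360 sts.
Row gauge = 21/2 = 10.5 rows/in; 18 × 10.5 = 189.00 → 189 rows.

Cast on 360 stitches and work 189 rows.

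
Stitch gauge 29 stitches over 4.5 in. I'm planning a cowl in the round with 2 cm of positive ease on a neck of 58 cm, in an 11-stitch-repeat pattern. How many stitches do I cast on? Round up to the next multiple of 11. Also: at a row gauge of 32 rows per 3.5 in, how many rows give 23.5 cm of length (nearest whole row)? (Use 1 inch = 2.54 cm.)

Cast on 154 stitches; work 85 rows.

Finished = 58 + 2 = 60 cm.
60 cm × 1/2.54 = 23.62 inches.
29/4.5 = 6.444 sts per in; 23.62 × 6.444 = 152.23 sts.
Next multiple of 11 → 154.
23.5 cm = 9.25 inches; × 9.143 = 84.59 → 85 rows.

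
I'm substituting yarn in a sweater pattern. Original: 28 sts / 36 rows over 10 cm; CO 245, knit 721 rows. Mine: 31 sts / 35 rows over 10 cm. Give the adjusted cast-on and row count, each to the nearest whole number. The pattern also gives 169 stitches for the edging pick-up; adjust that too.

Cast on 271 stitches; work 701 rows; edging pick-up 187 stitches.

Stitches: 245 × 31/28 = 271.25 → 271.
Rows: 721 × 35/36 = 700.97 → 701.
edging pick-up: 169 × 31/28 = 187.11 → 187.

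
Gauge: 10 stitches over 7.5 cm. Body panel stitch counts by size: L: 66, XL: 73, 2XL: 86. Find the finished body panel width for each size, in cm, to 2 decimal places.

10/7.5 = 1.333 sts per cm.
L: 66 / 1.333 = 49.500 → 49.50 cm.
XL: 73 / 1.333 = 54.750 → 54.75 cm.
2XL: 86 / 1.333 = 64.500 → 64.50 cm.

L 49.50 cm; XL 54.75 cm; 2XL 64.50 cm.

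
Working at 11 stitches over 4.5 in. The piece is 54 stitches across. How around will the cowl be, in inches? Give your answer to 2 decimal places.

11 stitches / 4.5 inch = 2.444 stitches per inch.
54 / 2.444 = 22.091 inches.

22.09 inches.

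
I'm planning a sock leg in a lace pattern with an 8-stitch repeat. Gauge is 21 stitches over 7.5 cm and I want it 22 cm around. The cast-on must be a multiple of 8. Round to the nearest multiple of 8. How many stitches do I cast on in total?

21 / 7.5 = 2.8 sts per cm.
22 × 2.8 = 61.60 sts.
Nearest multiple of 8: 64.

64 stitches.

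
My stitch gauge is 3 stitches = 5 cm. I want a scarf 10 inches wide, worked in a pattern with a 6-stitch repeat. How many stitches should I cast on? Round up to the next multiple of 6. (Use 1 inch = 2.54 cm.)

Cast on 18 stitches.

10 in = 10 × 2.54 = 25.40 cm.
3 / 5 = 0.6 sts/cm.
25.40 × 0.6 = 15.24 sts.
→ 18.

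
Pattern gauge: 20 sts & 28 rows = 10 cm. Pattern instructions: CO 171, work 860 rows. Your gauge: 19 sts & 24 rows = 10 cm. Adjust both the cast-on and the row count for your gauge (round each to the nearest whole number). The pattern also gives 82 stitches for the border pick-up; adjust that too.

Cast on 162 stitches; work 737 rows; border pick-up 78 stitches.

Stitches: 171 × 19/20 = 162.45 → 162.
Rows: 860 × 24/28 = 737.14 → 737.
border pick-up: 82 × 19/20 = 77.90 → 78.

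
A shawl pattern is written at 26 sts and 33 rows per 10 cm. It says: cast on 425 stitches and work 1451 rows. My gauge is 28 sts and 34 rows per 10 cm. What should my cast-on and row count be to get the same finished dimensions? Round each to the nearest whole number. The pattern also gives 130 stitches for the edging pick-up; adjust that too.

Stitches: 425 × 28/26 = 457.69 → 458.
Rows: 1451 × 34/33 = 1494.97 → 1495.
edging pick-up: 130 × 28/26 = 140.00 → 140.

Cast on 458 stitches; work 1495 rows; edging pick-up 140 stitches.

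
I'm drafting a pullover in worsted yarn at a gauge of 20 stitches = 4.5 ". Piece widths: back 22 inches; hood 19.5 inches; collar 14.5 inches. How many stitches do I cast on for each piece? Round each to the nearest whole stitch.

Rate = 20/4.5 = 4.444 sts per in.
back: 22 × 4.444 = 97.78 → 98.
hood: 19.5 × 4.444 = 86.67 → 87.
collar: 14.5 × 4.444 = 64.44 → 64.

back 98; hood 87; collar 64.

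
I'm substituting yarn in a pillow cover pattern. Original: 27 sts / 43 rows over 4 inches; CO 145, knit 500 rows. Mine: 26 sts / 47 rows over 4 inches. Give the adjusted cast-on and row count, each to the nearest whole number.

Cast on 140 stitches; work 547 rows.

Stitches: 145 × 26/27 = 139.63 → 140.
Rows: 500 × 47/43 = 546.51 → 547.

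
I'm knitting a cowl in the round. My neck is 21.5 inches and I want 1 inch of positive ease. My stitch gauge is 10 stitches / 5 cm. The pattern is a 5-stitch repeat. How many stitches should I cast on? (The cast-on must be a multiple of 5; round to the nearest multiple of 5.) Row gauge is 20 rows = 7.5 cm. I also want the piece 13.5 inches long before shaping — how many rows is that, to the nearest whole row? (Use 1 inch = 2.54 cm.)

Finished = 21.5 + 1 = 22.5 inches.
22.5 inches × 2.54 = 57.15 cm.
10/5 = 2 sts per cm; 57.15 × 2 = 114.30 sts.
Nearest multiple of 5 → 115.
13.5 inches = 34.29 cm; × 2.667 = 91.44 → 91 rows.

Cast on 115 stitches; work 91 rows.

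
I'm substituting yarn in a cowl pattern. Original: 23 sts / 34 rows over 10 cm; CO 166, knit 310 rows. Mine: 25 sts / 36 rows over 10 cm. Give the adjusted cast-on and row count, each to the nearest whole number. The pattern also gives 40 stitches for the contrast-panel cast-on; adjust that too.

Cast on 180 stitches; work 328 rows; contrast-panel cast-on 43 stitches.

Stitches: 166 × 25/23 = 180.43 → 180.
Rows: 310 × 36/34 = 328.24 → 328.
contrast-panel cast-on: 40 × 25/23 = 43.48 → 43.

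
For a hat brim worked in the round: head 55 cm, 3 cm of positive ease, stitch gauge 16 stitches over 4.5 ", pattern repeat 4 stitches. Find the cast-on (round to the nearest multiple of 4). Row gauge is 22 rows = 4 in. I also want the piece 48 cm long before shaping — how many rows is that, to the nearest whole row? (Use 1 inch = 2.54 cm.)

Finished = 55 + 3 = 58 cm.
58 cm × 1/2.54 = 22.83 inches.
16/4.5 = 3.556 sts per in; 22.83 × 3.556 = 81.19 sts.
Nearest multiple of 4 → 80.
48 cm = 18.90 inches; × 5.5 = 103.94 → 104 rows.

Cast on 80 stitches; work 104 rows.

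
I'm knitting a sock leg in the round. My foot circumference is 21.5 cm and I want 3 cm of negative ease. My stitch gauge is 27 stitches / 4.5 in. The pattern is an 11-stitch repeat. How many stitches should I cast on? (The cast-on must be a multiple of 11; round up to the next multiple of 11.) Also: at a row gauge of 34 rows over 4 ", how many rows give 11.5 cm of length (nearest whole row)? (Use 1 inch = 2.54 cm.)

Cast on 44 stitches; work 38 rows.

Finished = 21.5 − 3 = 18.5 cm.
18.5 cm × 1/2.54 = 7.28 inches.
27/4.5 = 6 sts per in; 7.28 × 6 = 43.70 sts.
Next multiple of 11 → 44.
11.5 cm = 4.53 inches; × 8.5 = 38.48 → 38 rows.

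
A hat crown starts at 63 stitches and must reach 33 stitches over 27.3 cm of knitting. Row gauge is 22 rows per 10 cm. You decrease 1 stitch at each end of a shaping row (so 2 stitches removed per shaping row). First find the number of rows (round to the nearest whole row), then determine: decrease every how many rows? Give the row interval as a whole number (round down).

Decrease every 4th row.

Rows = 27.3 × 2.2 = 60.1 → 60 rows.
Stitches to remove: 30 → 15 shaping rows (at 2 st each).
60 / 15 = 4.00 → every 4 rows.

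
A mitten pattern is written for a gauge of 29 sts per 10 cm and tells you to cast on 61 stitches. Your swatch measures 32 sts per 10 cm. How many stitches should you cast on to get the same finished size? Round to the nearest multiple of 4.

Scale factor = 32 / 29 = 1.103.
61 × 32 / 29 = 67.31 sts.
→ 68 sts.

CO 68 sts.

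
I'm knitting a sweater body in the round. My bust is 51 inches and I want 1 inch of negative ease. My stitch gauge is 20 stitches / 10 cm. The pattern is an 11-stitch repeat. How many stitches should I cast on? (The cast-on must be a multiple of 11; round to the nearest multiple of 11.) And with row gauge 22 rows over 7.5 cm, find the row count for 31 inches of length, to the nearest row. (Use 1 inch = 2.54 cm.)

Finished = 51 − 1 = 50 inches.
50 inches × 2.54 = 127.00 cm.
20/10 = 2 sts per cm; 127.00 × 2 = 254.00 sts.
Nearest multiple of 11 → 253.
31 inches = 78.74 cm; × 2.933 = 230.97 → 231 rows.

Cast on 253 stitches; work 231 rows.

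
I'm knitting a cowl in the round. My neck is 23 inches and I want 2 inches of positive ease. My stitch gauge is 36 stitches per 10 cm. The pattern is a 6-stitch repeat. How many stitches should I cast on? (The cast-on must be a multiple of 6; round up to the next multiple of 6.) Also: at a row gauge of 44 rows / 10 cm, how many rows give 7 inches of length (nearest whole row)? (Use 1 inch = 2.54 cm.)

Cast on 234 stitches; work 78 rows.

Finished = 23 + 2 = 25 inches.
25 inches × 2.54 = 63.50 cm.
36/10 = 3.6 sts per cm; 63.50 × 3.6 = 228.60 sts.
Next multiple of 6 → 234.
7 inches = 17.78 cm; × 4.4 = 78.23 → 78 rows.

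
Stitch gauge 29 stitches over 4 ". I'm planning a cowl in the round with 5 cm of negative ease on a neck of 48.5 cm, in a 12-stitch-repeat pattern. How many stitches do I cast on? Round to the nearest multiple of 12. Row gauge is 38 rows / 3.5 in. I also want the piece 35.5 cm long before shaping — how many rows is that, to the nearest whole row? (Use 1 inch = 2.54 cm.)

Finished = 48.5 − 5 = 43.5 cm.
43.5 cm × 1/2.54 = 17.13 inches.
29/4 = 7.25 sts per in; 17.13 × 7.25 = 124.16 sts.
Nearest multiple of 12 → 120.
35.5 cm = 13.98 inches; × 10.857 = 151.74 → 152 rows.

Cast on 120 stitches; work 152 rows.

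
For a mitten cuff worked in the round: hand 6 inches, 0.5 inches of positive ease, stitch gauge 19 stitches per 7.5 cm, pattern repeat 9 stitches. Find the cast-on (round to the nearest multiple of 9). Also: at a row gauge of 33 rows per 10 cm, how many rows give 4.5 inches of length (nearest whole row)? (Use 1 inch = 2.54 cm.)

Finished = 6 + 0.5 = 6.5 inches.
6.5 inches × 2.54 = 16.51 cm.
19/7.5 = 2.533 sts per cm; 16.51 × 2.533 = 41.83 sts.
Nearest multiple of 9 → 45.
4.5 inches = 11.43 cm; × 3.3 = 37.72 → 38 rows.

Cast on 45 stitches; work 38 rows.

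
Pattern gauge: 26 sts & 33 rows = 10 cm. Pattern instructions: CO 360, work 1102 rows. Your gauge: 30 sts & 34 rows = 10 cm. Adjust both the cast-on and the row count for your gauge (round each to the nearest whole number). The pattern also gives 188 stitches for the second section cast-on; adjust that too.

Stitches: 360 × 30/26 = 415.38 → 415.
Rows: 1102 × 34/33 = 1135.39 → 1135.
second section cast-on: 188 × 30/26 = 216.92 → 217.

Cast on 415 stitches; work 1135 rows; second section cast-on 217 stitches.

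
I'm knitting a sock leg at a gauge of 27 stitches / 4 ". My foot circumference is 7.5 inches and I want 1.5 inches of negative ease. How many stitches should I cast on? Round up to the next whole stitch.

Finished = 7.5 − 1.5 = 6 in.
27 / 4 = 6.75 sts per inch.
6.00 × 6.75 = 40.50 sts.
→ 41 sts.

41 stitches.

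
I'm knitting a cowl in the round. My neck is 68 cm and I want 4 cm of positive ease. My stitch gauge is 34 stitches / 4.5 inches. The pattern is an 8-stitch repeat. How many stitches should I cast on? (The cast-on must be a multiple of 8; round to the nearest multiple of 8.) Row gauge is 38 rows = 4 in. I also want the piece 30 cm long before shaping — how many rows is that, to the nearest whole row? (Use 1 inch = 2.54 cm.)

Finished = 68 + 4 = 72 cm.
72 cm × 1/2.54 = 28.35 inches.
34/4.5 = 7.556 sts per in; 28.35 × 7.556 = 214.17 sts.
Nearest multiple of 8 → 216.
30 cm = 11.81 inches; × 9.5 = 112.20 → 112 rows.

Cast on 216 stitches; work 112 rows.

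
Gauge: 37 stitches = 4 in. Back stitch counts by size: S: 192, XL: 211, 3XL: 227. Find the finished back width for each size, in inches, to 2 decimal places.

37/4 = 9.25 sts per in.
S: 192 / 9.25 = 20.757 → 20.76 in.
XL: 211 / 9.25 = 22.811 → 22.81 in.
3XL: 227 / 9.25 = 24.541 → 24.54 in.

S 20.76 inches; XL 22.81 inches; 3XL 24.54 inches.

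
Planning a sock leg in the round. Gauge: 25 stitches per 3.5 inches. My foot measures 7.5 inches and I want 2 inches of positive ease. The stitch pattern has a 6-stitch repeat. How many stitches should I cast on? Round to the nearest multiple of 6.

CO 66 sts.

Finished = 7.5 + 2 = 9.5 inches.
25 / 3.5 = 7.143 sts/in.
9.5 × 7.143 = 67.86 sts.
Nearest multiple of 6: 66.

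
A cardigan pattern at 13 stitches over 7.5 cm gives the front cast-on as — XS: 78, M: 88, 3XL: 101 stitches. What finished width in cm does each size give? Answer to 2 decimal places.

13/7.5 = 1.733 sts per cm.
XS: 78 / 1.733 = 45.000 → 45.00 cm.
M: 88 / 1.733 = 50.769 → 50.77 cm.
3XL: 101 / 1.733 = 58.269 → 58.27 cm.

XS 45.00 cm; M 50.77 cm; 3XL 58.27 cm.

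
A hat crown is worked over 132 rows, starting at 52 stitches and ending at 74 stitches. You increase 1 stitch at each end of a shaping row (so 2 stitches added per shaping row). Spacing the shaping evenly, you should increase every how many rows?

Increase every 12th row.

Stitches to add: |74 − 52| = 22.
Shaping rows needed: 22 / 2 = 11.
132 rows / 11 = every 12 rows.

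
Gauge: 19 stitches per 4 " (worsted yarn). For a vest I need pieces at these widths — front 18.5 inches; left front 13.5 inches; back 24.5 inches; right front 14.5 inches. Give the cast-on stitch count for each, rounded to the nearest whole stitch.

front 88; left front 64; back 116; right front 69.

Rate = 19/4 = 4.75 sts per in.
front: 18.5 × 4.75 = 87.88 → 88.
left front: 13.5 × 4.75 = 64.12 → 64.
back: 24.5 × 4.75 = 116.38 → 116.
right front: 14.5 × 4.75 = 68.88 → 69.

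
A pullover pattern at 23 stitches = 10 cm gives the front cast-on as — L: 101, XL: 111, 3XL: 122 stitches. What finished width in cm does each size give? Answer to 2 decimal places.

23/10 = 2.3 sts per cm.
L: 101 / 2.3 = 43.913 → 43.91 cm.
XL: 111 / 2.3 = 48.261 → 48.26 cm.
3XL: 122 / 2.3 = 53.043 → 53.04 cm.

L 43.91 cm; XL 48.26 cm; 3XL 53.04 cm.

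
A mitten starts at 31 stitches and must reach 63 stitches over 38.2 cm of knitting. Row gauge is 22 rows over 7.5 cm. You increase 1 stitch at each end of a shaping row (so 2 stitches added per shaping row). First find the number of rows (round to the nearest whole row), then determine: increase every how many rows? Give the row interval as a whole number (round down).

Increase every 7th row.

Rows = 38.2 × 2.933 = 112.1 → 112 rows.
Stitches to add: 32 → 16 shaping rows (at 2 st each).
112 / 16 = 7.00 → every 7 rows.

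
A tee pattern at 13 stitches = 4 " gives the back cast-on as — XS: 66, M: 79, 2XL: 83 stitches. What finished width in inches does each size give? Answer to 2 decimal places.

XS 20.31 inches; M 24.31 inches; 2XL 25.54 inches.

13/4 = 3.25 sts per in.
XS: 66 / 3.25 = 20.308 → 20.31 in.
M: 79 / 3.25 = 24.308 → 24.31 in.
2XL: 83 / 3.25 = 25.538 → 25.54 in.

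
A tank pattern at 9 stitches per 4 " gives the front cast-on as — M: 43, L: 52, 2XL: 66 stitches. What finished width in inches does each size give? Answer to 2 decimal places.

9/4 = 2.25 sts per in.
M: 43 / 2.25 = 19.111 → 19.11 in.
L: 52 / 2.25 = 23.111 → 23.11 in.
2XL: 66 / 2.25 = 29.333 → 29.33 in.

M 19.11 inches; L 23.11 inches; 2XL 29.33 inches.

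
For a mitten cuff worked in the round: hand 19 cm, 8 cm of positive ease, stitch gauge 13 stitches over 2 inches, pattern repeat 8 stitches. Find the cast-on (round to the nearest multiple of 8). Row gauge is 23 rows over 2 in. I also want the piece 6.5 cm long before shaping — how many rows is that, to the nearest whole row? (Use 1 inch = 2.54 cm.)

Finished = 19 + 8 = 27 cm.
27 cm × 1/2.54 = 10.63 inches.
13/2 = 6.5 sts per in; 10.63 × 6.5 = 69.09 sts.
Nearest multiple of 8 → 72.
6.5 cm = 2.56 inches; × 11.5 = 29.43 → 29 rows.

Cast on 72 stitches; work 29 rows.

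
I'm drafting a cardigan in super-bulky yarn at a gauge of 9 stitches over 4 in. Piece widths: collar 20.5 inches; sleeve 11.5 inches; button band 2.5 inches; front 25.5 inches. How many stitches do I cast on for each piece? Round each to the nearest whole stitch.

collar 46; sleeve 26; button band 6; front 57.

Rate = 9/4 = 2.25 sts per in.
collar: 20.5 × 2.25 = 46.12 → 46.
sleeve: 11.5 × 2.25 = 25.88 → 26.
button band: 2.5 × 2.25 = 5.62 → 6.
front: 25.5 × 2.25 = 57.38 → 57.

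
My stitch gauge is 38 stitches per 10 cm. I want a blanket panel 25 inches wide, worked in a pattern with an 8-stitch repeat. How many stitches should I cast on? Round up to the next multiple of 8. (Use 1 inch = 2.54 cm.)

25 in = 25 × 2.54 = 63.50 cm.
38 / 10 = 3.8 sts/cm.
63.50 × 3.8 = 241.30 sts.
→ 248.

CO 248 sts.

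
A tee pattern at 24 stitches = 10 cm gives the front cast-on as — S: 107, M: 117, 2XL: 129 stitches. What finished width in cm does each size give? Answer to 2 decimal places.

S 44.58 cm; M 48.75 cm; 2XL 53.75 cm.

24/10 = 2.4 sts per cm.
S: 107 / 2.4 = 44.583 → 44.58 cm.
M: 117 / 2.4 = 48.750 → 48.75 cm.
2XL: 129 / 2.4 = 53.750 → 53.75 cm.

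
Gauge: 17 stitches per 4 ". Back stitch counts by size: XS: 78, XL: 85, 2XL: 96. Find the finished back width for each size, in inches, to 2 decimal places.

17/4 = 4.25 sts per in.
XS: 78 / 4.25 = 18.353 → 18.35 in.
XL: 85 / 4.25 = 20.000 → 20.00 in.
2XL: 96 / 4.25 = 22.588 → 22.59 in.

XS 18.35 inches; XL 20.00 inches; 2XL 22.59 inches.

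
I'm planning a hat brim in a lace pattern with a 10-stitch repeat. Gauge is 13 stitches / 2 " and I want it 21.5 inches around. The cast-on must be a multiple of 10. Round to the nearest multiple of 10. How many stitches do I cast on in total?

13 / 2 = 6.5 sts per inch.
21.5 × 6.5 = 139.75 sts.
Nearest multiple of 10: 140.

CO 140 sts.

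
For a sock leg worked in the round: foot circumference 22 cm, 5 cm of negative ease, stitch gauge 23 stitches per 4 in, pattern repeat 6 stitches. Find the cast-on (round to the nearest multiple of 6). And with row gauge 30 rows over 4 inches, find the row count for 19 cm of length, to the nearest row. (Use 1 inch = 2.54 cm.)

Cast on 36 stitches; work 56 rows.

Finished = 22 − 5 = 17 cm.
17 cm × 1/2.54 = 6.69 inches.
23/4 = 5.75 sts per in; 6.69 × 5.75 = 38.48 sts.
Nearest multiple of 6 → 36.
19 cm = 7.48 inches; × 7.5 = 56.10 → 56 rows.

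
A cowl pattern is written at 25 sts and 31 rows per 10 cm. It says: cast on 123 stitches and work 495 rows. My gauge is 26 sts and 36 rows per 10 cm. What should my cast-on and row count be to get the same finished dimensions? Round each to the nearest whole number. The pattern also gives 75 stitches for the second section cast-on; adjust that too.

Stitches: 123 × 26/25 = 127.92 → 128.
Rows: 495 × 36/31 = 574.84 → 575.
second section cast-on: 75 × 26/25 = 78.00 → 78.

Cast on 128 stitches; work 575 rows; second section cast-on 78 stitches.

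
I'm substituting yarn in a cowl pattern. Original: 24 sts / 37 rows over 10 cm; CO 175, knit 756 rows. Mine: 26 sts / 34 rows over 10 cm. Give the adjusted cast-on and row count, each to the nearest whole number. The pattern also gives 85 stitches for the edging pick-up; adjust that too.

Stitches: 175 × 26/24 = 189.58 → 190.
Rows: 756 × 34/37 = 694.70 → 695.
edging pick-up: 85 × 26/24 = 92.08 → 92.

Cast on 190 stitches; work 695 rows; edging pick-up 92 stitches.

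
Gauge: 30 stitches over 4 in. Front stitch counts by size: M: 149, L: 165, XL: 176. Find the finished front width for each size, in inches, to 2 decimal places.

30/4 = 7.5 sts per in.
M: 149 / 7.5 = 19.867 → 19.87 in.
L: 165 / 7.5 = 22.000 → 22.00 in.
XL: 176 / 7.5 = 23.467 → 23.47 in.

M 19.87 inches; L 22.00 inches; XL 23.47 inches.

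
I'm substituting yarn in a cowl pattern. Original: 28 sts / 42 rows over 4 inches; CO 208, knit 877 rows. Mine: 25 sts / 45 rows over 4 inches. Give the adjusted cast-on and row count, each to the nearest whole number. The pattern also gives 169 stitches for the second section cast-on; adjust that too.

Stitches: 208 × 25/28 = 185.71 → 186.
Rows: 877 × 45/42 = 939.64 → 940.
second section cast-on: 169 × 25/28 = 150.89 → 151.

Cast on 186 stitches; work 940 rows; second section cast-on 151 stitches.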